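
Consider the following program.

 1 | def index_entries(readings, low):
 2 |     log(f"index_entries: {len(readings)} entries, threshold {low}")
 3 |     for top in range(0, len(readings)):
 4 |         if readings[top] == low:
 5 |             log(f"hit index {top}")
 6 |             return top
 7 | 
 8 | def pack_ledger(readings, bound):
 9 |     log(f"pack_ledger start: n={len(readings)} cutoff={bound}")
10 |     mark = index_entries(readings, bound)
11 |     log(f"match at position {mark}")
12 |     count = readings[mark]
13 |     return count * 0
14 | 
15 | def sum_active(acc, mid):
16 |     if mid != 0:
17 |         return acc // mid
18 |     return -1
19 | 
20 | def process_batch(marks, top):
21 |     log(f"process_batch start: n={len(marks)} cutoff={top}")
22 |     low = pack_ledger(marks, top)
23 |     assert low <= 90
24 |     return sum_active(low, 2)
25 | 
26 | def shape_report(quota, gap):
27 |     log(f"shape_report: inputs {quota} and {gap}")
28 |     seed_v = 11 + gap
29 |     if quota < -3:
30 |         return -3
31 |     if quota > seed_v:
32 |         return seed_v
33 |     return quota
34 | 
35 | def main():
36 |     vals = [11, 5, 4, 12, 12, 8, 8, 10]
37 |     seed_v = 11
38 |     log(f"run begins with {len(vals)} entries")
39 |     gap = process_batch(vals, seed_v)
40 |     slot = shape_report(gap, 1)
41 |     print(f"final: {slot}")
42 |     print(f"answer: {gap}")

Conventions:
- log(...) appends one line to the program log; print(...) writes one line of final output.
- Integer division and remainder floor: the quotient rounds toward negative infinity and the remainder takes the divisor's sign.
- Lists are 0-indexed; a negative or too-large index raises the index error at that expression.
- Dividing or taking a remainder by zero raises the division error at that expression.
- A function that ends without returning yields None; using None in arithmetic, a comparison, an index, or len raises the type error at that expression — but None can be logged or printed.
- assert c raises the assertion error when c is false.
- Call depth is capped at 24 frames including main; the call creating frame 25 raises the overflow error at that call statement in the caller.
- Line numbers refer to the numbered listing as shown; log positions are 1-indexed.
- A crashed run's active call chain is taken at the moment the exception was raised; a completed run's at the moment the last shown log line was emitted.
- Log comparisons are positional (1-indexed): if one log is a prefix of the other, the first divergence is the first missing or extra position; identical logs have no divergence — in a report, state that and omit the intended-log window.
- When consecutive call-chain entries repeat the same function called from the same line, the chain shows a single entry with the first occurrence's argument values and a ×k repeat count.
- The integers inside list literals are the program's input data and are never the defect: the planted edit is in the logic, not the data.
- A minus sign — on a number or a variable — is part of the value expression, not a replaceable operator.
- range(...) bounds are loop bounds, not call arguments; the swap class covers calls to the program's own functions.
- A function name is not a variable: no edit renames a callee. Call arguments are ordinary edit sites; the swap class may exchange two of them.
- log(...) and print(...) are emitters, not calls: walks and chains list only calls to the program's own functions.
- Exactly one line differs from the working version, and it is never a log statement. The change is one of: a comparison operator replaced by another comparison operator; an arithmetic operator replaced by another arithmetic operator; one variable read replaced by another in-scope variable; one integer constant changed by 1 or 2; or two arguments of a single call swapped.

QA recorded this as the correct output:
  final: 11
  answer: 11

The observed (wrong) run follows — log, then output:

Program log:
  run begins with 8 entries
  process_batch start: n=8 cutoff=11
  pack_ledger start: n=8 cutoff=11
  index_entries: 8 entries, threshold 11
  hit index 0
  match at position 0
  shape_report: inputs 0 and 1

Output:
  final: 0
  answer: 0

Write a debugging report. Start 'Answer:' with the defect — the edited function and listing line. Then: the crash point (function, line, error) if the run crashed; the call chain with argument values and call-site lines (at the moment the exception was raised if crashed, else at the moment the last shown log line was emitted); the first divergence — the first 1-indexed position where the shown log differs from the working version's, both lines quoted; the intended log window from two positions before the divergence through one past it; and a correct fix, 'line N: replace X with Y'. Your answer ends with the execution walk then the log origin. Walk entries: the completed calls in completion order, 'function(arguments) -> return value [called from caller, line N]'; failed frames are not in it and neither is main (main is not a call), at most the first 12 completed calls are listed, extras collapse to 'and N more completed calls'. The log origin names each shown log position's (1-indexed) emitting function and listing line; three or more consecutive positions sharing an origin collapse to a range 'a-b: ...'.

Answer: the defect is in pack_ledger at line 13.
Core observation: Log line 7 is where behavior first shows: 'shape_report: inputs 0 and 1' appears instead of 'shape_report: inputs 11 and 1'.
Call chain: main -> shape_report(0, 1) (called at line 40).
First divergence: position 7 — the shown line 'shape_report: inputs 0 and 1' should read 'shape_report: inputs 11 and 1'.
Intended log window:
  5: hit index 0
  6: match at position 0
  7: shape_report: inputs 11 and 1
Execution walk:
  index_entries([11, 5, 4, 12, 12, 8, 8, 10], 11) -> 0  [called from pack_ledger, line 10]
  pack_ledger([11, 5, 4, 12, 12, 8, 8, 10], 11) -> 0  [called from process_batch, line 22]
  sum_active(0, 2) -> 0  [called from process_batch, line 24]
  process_batch([11, 5, 4, 12, 12, 8, 8, 10], 11) -> 0  [called from main, line 39]
  shape_report(0, 1) -> 0  [called from main, line 40]
Log origin:
  1: emitted by main (line 38)
  2: emitted by process_batch (line 21)
  3: emitted by pack_ledger (line 9)
  4: emitted by index_entries (line 2)
  5: emitted by index_entries (line 5)
  6: emitted by pack_ledger (line 11)
  7: emitted by shape_report (line 27)
A correct fix: line 13: replace `0` with `2`.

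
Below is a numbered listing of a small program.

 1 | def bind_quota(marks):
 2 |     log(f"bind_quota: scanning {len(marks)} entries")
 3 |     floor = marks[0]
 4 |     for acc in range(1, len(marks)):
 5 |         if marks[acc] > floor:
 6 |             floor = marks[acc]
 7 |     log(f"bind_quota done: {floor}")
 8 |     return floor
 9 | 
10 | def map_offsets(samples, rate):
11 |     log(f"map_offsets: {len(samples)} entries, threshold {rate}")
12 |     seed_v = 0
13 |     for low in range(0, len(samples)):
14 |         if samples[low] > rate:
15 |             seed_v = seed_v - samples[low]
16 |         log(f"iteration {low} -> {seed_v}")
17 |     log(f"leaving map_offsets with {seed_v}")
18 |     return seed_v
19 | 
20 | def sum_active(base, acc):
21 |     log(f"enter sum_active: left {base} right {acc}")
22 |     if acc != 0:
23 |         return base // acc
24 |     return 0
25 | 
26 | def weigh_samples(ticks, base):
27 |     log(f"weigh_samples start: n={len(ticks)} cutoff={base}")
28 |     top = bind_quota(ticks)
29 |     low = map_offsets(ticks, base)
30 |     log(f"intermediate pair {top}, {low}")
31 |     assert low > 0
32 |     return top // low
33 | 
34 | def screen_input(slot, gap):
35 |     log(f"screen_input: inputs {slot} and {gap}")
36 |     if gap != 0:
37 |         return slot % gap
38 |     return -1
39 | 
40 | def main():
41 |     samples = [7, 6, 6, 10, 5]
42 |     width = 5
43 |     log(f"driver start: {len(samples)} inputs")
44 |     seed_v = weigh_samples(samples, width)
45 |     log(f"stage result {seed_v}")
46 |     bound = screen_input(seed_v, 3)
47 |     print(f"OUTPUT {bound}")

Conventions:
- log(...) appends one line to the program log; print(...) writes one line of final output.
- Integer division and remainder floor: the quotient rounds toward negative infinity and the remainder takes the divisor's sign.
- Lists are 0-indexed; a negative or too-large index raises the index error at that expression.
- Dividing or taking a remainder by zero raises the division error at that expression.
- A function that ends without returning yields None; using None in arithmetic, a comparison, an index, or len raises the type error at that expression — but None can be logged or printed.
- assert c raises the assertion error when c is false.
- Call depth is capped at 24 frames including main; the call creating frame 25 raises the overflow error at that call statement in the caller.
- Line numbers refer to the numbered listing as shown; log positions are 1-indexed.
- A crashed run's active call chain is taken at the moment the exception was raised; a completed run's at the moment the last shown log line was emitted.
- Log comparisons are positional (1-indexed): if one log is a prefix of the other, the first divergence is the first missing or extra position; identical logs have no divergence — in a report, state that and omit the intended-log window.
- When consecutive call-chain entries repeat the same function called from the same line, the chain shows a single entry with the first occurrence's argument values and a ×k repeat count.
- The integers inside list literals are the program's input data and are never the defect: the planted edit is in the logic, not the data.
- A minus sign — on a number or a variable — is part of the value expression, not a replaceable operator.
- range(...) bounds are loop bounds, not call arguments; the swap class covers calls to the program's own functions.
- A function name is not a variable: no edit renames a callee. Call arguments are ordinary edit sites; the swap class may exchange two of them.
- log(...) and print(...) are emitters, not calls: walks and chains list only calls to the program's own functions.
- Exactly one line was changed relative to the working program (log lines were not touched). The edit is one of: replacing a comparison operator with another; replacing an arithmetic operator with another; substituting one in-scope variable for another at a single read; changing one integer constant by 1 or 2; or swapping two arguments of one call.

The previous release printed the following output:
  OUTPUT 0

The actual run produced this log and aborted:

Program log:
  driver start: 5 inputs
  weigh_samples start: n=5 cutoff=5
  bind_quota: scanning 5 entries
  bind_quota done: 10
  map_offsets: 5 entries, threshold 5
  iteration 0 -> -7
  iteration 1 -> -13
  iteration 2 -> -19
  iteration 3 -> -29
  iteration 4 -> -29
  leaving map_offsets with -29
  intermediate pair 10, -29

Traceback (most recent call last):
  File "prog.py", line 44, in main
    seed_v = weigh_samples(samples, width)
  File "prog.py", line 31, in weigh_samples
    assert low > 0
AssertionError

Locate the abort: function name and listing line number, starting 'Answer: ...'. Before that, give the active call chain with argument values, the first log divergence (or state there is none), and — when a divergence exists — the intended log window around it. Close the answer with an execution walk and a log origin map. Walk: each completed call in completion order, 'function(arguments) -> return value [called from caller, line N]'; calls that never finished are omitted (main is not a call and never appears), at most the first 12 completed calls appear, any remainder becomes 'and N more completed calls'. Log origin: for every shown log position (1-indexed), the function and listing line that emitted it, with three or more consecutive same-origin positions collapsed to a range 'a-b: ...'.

Answer: the error was raised in weigh_samples, line 31.
The tell: The log first diverges at position 6: the faulty run prints 'iteration 0 -> -7' where the working version prints 'iteration 0 -> 7'.
Call chain: main -> weigh_samples([7, 6, 6, 10, 5], 5) (called at line 44).
First divergence: position 6 — the shown line 'iteration 0 -> -7' should read 'iteration 0 -> 7'.
Intended log window:
  4: bind_quota done: 10
  5: map_offsets: 5 entries, threshold 5
  6: iteration 0 -> 7
  7: iteration 1 -> 13
Execution walk:
  bind_quota([7, 6, 6, 10, 5]) -> 10  [called from weigh_samples, line 28]
  map_offsets([7, 6, 6, 10, 5], 5) -> -29  [called from weigh_samples, line 29]
Log origin:
  1: from main, line 43
  2: from weigh_samples, line 27
  3: from bind_quota, line 2
  4: from bind_quota, line 7
  5: from map_offsets, line 11
  6-10: from map_offsets, line 16
  11: from map_offsets, line 17
  12: from weigh_samples, line 30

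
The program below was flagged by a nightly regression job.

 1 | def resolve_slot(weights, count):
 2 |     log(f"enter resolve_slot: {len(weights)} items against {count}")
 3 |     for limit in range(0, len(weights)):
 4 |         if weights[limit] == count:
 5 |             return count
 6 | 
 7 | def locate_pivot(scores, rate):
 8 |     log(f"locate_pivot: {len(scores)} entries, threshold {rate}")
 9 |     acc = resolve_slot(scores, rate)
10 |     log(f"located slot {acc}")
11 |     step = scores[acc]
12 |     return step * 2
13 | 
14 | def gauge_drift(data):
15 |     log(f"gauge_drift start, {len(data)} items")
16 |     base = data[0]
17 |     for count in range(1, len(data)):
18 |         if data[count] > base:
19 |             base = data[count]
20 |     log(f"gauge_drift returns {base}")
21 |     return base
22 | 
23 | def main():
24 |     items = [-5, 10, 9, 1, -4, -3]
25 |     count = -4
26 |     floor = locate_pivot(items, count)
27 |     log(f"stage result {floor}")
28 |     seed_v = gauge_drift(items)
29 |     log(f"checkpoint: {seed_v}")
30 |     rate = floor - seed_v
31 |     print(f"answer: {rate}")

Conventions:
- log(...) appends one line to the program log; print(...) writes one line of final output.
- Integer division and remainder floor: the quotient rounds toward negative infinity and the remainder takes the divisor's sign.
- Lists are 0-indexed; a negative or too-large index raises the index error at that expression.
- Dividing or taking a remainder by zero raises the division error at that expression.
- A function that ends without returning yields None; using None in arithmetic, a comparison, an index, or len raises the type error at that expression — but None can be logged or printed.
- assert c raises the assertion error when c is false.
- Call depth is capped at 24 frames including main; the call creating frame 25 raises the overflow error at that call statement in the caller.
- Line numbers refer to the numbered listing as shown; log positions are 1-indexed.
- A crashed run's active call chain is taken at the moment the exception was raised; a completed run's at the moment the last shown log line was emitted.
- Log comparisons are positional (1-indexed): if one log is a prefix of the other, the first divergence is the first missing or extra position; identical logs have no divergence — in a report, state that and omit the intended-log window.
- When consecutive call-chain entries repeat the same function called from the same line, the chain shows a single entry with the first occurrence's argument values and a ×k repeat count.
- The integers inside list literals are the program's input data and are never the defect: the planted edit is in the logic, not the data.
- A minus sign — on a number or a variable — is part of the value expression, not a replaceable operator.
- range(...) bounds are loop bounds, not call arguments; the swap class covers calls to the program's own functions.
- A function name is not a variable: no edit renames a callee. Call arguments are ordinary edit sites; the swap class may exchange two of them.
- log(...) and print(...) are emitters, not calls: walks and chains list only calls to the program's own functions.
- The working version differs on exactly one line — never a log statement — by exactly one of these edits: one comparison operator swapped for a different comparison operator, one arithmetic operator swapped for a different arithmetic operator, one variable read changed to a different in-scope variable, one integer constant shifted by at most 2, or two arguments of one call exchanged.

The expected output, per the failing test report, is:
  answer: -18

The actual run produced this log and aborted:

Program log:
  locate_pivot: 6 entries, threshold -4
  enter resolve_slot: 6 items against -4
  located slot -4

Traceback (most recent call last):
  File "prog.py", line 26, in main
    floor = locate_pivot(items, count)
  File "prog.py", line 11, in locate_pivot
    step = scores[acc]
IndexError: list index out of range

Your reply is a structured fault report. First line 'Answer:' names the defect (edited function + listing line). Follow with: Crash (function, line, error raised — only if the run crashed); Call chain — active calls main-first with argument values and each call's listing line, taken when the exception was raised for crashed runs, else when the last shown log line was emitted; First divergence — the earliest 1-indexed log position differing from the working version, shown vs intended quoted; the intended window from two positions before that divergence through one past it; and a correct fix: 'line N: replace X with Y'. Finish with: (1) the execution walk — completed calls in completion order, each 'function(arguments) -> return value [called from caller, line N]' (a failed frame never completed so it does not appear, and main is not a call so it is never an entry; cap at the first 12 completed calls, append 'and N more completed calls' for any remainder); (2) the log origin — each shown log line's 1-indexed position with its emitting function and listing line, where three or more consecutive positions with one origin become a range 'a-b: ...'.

Answer: the defect is in resolve_slot at line 5.
Key fact: Log line 3 is where behavior first shows: 'located slot -4' appears instead of 'located slot 4'.
Crash: locate_pivot, line 11, IndexError.
Call chain: main -> locate_pivot([-5, 10, 9, 1, -4, -3], -4) (called at line 26).
First divergence: position 3; shown 'located slot -4' vs intended 'located slot 4'.
Intended log window:
  1: locate_pivot: 6 entries, threshold -4
  2: enter resolve_slot: 6 items against -4
  3: located slot 4
  4: stage result -8
Execution walk:
  resolve_slot([-5, 10, 9, 1, -4, -3], -4) -> -4  [called from locate_pivot, line 9]
Log origin:
  1: logged in locate_pivot at line 8
  2: logged in resolve_slot at line 2
  3: logged in locate_pivot at line 10
A correct fix: line 5: replace `count` with `limit`.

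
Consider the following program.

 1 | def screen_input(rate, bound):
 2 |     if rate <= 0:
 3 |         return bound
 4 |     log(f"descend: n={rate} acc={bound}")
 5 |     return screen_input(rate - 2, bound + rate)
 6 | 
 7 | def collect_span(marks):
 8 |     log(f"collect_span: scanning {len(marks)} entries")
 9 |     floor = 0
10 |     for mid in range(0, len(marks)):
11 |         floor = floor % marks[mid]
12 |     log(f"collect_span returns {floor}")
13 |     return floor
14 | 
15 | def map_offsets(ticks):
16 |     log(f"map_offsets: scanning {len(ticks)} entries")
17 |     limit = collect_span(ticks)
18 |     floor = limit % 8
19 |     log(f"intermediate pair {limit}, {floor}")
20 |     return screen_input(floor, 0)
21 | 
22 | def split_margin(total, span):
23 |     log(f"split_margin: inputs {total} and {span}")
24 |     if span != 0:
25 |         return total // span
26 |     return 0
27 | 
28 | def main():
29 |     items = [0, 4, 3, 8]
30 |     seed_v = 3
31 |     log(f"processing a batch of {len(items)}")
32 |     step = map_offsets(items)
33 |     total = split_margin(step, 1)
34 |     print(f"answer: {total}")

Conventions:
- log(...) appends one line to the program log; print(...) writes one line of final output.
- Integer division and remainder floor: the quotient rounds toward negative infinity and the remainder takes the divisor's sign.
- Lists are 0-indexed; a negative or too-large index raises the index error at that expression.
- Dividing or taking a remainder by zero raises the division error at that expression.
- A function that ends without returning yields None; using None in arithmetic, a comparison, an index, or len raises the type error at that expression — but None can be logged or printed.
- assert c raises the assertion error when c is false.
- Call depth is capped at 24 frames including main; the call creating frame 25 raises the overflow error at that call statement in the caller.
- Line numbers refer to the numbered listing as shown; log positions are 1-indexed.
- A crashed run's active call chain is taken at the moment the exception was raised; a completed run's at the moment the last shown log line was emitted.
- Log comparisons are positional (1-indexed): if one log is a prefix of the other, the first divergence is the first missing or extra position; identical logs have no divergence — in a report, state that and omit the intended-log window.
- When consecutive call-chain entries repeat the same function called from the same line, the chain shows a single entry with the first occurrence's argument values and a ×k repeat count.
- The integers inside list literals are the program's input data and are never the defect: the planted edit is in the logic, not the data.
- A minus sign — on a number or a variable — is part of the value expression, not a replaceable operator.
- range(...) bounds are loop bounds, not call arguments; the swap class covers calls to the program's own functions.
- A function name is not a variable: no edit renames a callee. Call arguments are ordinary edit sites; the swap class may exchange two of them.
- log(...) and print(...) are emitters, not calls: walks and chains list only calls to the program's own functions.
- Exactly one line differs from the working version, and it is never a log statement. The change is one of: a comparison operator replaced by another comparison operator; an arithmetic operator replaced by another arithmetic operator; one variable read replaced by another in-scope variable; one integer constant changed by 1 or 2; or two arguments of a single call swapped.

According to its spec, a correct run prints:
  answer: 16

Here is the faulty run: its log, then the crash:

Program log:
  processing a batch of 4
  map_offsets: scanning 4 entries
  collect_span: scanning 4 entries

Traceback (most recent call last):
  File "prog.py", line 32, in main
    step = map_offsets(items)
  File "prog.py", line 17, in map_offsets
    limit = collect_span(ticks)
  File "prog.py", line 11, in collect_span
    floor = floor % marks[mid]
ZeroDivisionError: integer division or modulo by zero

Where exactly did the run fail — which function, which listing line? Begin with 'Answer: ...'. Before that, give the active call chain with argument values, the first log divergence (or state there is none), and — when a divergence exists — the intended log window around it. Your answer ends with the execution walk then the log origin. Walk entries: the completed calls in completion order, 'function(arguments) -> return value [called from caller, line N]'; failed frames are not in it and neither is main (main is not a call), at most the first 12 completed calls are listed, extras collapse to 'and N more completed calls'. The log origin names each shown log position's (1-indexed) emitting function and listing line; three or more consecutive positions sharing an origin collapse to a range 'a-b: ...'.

Answer: the error was raised in collect_span, line 11.
Key observation: After 3 matching log lines the faulty run goes silent, while the working version continues with 'collect_span returns 15'.
Call chain: main -> map_offsets([0, 4, 3, 8]) (called at line 32) -> collect_span([0, 4, 3, 8]) (called at line 17).
First divergence: position 4 — after 3 matching lines the faulty run goes silent; intended next line 'collect_span returns 15'.
Intended log window:
  2: map_offsets: scanning 4 entries
  3: collect_span: scanning 4 entries
  4: collect_span returns 15
  5: intermediate pair 15, 7
Execution walk:
  (no call completed)
Log origins:
  1: emitted by main (line 31)
  2: emitted by map_offsets (line 16)
  3: emitted by collect_span (line 8)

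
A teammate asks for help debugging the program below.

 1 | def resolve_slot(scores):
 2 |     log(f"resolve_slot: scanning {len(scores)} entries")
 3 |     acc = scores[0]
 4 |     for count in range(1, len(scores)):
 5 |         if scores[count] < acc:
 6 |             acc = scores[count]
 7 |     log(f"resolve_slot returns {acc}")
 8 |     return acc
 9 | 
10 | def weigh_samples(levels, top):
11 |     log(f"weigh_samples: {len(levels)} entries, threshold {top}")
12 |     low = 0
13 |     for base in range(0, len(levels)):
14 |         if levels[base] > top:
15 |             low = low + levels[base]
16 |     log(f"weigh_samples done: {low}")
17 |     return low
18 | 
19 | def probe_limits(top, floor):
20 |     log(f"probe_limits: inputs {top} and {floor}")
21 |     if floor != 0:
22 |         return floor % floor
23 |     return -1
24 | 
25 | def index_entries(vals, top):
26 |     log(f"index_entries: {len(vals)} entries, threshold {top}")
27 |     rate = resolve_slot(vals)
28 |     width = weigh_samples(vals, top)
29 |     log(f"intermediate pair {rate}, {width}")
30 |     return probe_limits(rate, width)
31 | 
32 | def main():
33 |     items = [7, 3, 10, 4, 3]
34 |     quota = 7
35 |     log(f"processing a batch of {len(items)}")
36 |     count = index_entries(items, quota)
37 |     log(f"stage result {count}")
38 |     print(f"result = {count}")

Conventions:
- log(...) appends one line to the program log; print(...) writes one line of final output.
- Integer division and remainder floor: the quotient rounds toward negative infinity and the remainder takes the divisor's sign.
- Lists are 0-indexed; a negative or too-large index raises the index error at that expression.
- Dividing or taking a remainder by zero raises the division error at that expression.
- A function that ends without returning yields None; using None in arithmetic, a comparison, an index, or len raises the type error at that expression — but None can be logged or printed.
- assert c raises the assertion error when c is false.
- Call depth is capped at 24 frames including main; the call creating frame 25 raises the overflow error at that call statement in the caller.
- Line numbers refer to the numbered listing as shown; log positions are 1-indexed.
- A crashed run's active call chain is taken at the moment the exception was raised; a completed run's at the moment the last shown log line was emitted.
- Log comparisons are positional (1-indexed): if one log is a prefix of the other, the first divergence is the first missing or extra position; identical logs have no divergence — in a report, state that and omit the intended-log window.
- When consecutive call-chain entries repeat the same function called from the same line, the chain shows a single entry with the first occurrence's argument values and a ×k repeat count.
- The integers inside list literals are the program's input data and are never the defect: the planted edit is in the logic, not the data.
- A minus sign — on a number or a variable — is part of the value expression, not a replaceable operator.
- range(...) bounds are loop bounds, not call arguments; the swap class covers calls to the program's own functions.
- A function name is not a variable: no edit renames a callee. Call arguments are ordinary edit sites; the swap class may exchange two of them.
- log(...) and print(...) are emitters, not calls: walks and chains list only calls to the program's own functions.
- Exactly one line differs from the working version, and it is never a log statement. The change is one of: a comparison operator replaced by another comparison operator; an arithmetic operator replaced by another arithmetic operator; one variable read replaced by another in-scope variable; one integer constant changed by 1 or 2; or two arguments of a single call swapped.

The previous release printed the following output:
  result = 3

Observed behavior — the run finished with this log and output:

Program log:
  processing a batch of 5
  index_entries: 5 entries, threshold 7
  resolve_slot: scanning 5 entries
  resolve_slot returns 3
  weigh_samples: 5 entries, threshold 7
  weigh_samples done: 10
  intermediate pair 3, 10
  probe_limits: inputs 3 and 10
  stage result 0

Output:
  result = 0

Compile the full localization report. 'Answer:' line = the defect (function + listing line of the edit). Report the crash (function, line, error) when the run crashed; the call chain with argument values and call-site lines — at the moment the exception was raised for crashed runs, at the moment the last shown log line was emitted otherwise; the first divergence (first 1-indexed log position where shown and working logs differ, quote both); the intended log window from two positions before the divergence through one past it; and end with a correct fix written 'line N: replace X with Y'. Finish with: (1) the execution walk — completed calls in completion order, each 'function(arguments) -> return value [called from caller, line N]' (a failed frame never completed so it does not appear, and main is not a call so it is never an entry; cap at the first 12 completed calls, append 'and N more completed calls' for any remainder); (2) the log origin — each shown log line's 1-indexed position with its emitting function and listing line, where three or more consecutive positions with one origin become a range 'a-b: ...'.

Answer: the defect is in probe_limits at line 22.
Key fact: Position 9 is the first bad log line: 'stage result 0' should read 'stage result 3'.
Call chain: main.
First divergence: position 9; shown 'stage result 0' vs intended 'stage result 3'.
Intended log window:
  7: intermediate pair 3, 10
  8: probe_limits: inputs 3 and 10
  9: stage result 3
Execution walk:
  resolve_slot([7, 3, 10, 4, 3]) -> 3  [called from index_entries, line 27]
  weigh_samples([7, 3, 10, 4, 3], 7) -> 10  [called from index_entries, line 28]
  probe_limits(3, 10) -> 0  [called from index_entries, line 30]
  index_entries([7, 3, 10, 4, 3], 7) -> 0  [called from main, line 36]
Log line origins:
  1: emitted by main (line 35)
  2: emitted by index_entries (line 26)
  3: emitted by resolve_slot (line 2)
  4: emitted by resolve_slot (line 7)
  5: emitted by weigh_samples (line 11)
  6: emitted by weigh_samples (line 16)
  7: emitted by index_entries (line 29)
  8: emitted by probe_limits (line 20)
  9: emitted by main (line 37)
A correct fix: line 22: replace `floor % floor` with `top % floor`.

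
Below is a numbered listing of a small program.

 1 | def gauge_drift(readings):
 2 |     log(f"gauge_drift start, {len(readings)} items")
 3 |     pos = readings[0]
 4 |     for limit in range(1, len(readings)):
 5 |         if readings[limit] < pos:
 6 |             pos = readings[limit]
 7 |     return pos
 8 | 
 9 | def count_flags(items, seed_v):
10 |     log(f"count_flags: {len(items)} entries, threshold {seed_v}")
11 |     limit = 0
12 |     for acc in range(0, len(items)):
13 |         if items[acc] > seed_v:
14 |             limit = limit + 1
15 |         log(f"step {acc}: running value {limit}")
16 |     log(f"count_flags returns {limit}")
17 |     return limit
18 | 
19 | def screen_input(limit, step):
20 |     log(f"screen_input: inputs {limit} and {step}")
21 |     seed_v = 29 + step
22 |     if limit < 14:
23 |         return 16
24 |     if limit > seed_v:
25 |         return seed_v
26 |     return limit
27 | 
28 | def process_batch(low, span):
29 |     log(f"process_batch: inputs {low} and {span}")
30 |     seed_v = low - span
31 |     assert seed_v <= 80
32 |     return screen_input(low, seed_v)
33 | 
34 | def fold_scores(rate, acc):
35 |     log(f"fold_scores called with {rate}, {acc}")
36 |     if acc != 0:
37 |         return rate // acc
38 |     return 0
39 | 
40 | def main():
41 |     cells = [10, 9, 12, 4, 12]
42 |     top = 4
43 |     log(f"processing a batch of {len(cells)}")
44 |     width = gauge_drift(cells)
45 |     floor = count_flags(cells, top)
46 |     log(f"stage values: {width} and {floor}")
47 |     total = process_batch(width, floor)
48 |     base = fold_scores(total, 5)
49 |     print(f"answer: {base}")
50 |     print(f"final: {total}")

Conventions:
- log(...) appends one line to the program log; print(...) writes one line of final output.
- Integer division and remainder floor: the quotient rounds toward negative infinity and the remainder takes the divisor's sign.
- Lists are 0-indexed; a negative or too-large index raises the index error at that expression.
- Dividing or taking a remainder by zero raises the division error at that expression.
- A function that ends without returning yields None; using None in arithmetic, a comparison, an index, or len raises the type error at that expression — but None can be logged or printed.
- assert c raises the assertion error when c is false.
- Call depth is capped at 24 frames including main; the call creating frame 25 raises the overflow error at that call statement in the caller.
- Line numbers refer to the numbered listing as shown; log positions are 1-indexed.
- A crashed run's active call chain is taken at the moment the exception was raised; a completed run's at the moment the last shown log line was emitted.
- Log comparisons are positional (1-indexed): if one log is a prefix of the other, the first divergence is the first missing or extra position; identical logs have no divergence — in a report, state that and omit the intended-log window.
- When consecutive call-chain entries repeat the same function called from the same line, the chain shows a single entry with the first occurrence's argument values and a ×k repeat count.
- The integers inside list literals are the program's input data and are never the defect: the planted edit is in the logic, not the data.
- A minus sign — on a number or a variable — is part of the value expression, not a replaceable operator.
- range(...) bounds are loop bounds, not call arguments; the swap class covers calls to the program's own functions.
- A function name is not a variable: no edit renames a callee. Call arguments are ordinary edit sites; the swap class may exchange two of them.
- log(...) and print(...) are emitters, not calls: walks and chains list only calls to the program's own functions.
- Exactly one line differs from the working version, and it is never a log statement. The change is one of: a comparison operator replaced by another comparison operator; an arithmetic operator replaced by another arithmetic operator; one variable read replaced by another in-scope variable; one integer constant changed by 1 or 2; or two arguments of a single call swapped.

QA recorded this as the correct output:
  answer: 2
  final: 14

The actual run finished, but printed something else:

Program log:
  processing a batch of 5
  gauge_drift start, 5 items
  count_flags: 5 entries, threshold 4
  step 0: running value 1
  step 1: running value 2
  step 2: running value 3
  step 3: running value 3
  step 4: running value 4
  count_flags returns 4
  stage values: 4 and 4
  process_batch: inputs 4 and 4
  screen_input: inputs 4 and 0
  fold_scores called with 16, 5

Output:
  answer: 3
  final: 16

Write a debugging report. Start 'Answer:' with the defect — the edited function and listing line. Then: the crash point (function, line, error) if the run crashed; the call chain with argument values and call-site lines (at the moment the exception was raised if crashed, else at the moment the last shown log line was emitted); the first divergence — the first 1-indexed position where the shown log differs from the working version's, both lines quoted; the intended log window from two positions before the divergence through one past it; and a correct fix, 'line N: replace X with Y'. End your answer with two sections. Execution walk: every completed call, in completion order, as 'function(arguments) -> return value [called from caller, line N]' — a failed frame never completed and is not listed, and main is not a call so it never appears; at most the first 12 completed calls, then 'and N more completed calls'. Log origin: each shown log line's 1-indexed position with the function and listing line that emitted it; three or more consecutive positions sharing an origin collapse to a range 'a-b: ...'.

Answer: the defect is in screen_input at line 23.
Core observation: Position 13 is the first bad log line: 'fold_scores called with 16, 5' should read 'fold_scores called with 14, 5'.
Call chain: main -> fold_scores(16, 5) (called at line 48).
First divergence: position 13 — the shown line 'fold_scores called with 16, 5' should read 'fold_scores called with 14, 5'.
Intended log window:
  11: process_batch: inputs 4 and 4
  12: screen_input: inputs 4 and 0
  13: fold_scores called with 14, 5
Execution walk:
  gauge_drift([10, 9, 12, 4, 12]) -> 4  [called from main, line 44]
  count_flags([10, 9, 12, 4, 12], 4) -> 4  [called from main, line 45]
  screen_input(4, 0) -> 16  [called from process_batch, line 32]
  process_batch(4, 4) -> 16  [called from main, line 47]
  fold_scores(16, 5) -> 3  [called from main, line 48]
Log line origins:
  1: from main, line 43
  2: from gauge_drift, line 2
  3: from count_flags, line 10
  4-8: from count_flags, line 15
  9: from count_flags, line 16
  10: from main, line 46
  11: from process_batch, line 29
  12: from screen_input, line 20
  13: from fold_scores, line 35
A correct fix: line 23: replace `16` with `14`.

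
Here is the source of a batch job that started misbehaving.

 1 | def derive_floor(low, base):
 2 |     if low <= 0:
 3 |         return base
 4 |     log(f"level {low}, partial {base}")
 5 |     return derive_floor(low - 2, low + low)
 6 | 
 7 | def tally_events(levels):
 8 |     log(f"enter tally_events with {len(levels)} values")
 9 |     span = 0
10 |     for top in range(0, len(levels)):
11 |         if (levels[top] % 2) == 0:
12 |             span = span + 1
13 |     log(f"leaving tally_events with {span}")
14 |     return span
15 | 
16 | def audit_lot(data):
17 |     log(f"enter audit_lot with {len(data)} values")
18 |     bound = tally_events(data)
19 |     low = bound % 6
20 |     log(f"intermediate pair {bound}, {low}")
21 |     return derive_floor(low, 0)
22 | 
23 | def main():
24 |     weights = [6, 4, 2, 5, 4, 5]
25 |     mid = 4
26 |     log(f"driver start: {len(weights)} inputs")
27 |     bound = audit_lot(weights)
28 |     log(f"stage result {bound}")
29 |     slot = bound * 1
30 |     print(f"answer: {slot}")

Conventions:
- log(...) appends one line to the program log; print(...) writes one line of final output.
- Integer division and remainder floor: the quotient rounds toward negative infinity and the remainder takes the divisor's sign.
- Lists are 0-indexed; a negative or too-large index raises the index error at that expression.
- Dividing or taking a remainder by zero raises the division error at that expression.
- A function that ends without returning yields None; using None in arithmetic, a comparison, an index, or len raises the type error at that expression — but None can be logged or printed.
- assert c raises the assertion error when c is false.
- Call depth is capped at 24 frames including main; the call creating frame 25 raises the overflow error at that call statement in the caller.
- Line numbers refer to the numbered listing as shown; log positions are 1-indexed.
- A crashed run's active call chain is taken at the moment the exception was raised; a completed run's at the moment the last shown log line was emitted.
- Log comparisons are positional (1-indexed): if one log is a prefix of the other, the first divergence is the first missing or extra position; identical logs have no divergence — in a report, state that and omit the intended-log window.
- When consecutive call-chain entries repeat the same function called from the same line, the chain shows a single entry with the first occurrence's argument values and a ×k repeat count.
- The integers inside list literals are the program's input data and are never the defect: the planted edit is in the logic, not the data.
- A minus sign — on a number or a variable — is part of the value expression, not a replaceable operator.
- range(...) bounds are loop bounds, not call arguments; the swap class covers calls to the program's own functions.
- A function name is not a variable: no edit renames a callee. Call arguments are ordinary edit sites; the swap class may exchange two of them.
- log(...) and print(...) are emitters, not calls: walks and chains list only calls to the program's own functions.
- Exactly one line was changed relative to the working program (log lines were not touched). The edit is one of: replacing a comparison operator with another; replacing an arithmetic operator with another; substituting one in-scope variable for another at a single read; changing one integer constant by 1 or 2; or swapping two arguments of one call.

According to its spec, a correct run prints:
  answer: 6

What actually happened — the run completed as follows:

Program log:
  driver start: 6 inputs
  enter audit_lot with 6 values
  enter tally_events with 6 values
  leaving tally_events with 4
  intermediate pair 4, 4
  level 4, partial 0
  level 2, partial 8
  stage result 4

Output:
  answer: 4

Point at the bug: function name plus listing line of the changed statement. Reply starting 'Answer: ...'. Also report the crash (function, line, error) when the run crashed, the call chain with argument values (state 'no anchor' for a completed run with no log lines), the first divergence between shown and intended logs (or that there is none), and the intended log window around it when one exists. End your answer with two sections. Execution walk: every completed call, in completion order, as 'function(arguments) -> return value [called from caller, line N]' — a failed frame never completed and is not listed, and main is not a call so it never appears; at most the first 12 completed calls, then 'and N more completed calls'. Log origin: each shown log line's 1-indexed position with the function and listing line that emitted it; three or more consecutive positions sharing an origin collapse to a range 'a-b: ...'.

Answer: the defect is in derive_floor at line 5.
Core observation: The earliest visible damage is log position 7 — 'level 2, partial 8' rather than the intended 'level 2, partial 4'.
Call chain: main.
First divergence: position 7 — the shown line 'level 2, partial 8' should read 'level 2, partial 4'.
Intended log window:
  5: intermediate pair 4, 4
  6: level 4, partial 0
  7: level 2, partial 4
  8: stage result 6
Execution walk:
  tally_events([6, 4, 2, 5, 4, 5]) -> 4  [called from audit_lot, line 18]
  derive_floor(0, 4) -> 4  [called from derive_floor, line 5]
  derive_floor(2, 8) -> 4  [called from derive_floor, line 5]
  derive_floor(4, 0) -> 4  [called from audit_lot, line 21]
  audit_lot([6, 4, 2, 5, 4, 5]) -> 4  [called from main, line 27]
Log line origins:
  1 — main, line 26
  2 — audit_lot, line 17
  3 — tally_events, line 8
  4 — tally_events, line 13
  5 — audit_lot, line 20
  6 — derive_floor, line 4
  7 — derive_floor, line 4
  8 — main, line 28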